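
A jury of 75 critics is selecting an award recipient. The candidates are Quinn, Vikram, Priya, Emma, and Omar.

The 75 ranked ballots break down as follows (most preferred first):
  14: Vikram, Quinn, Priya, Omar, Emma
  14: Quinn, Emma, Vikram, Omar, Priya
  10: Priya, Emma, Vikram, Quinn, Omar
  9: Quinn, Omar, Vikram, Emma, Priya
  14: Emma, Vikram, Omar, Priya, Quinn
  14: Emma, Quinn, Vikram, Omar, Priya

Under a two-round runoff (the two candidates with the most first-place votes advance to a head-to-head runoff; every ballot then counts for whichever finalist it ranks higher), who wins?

Emma

Round 1 first-place votes: Quinn 23, Vikram 14, Priya 10, Emma 28, Omar 0. Emma and Quinn advance.
Runoff: Emma is ranked above Quinn on 38 ballots, Quinn above Emma on 37.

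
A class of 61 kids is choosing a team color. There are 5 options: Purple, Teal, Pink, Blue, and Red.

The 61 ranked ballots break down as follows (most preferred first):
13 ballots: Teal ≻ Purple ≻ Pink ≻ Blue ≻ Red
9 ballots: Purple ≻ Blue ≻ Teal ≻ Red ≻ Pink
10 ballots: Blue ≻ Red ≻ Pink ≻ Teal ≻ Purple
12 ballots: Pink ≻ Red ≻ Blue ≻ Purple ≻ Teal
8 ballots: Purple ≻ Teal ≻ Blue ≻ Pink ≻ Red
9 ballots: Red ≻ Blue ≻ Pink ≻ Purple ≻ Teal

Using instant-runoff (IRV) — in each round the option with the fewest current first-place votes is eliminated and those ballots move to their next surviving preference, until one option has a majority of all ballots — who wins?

Blue

Round 1: Purple 17, Teal 13, Pink 12, Blue 10, Red 9. Red eliminated.
Round 2: Purple 17, Teal 13, Pink 12, Blue 19. Pink eliminated.
Round 3: Purple 17, Teal 13, Blue 31. Blue has a majority (≥31).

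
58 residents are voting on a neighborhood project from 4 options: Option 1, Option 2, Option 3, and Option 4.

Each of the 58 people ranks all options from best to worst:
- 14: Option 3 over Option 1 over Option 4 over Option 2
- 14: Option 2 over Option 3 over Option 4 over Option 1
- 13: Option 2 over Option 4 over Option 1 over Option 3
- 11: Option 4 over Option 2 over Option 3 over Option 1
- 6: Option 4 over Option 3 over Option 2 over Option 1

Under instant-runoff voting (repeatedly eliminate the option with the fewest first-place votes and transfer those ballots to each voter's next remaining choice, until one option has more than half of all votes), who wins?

Option 4

Round 1: Option 1 0, Option 2 27, Option 3 14, Option 4 17. Option 1 eliminated.
Round 2: Option 2 27, Option 3 14, Option 4 17. Option 3 eliminated.
Round 3: Option 2 27, Option 4 31. Option 4 has a majority (≥30).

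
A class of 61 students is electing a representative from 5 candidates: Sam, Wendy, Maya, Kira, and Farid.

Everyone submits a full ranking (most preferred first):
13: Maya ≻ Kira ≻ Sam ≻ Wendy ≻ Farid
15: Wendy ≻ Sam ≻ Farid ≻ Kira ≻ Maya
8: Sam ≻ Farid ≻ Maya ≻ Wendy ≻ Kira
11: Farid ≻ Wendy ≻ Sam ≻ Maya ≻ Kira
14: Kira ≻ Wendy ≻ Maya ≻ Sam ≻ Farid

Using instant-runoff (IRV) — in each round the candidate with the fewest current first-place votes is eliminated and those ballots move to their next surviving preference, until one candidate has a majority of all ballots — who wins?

Round 1: Sam 8, Wendy 15, Maya 13, Kira 14, Farid 11. Sam eliminated.
Round 2: Wendy 15, Maya 13, Kira 14, Farid 19. Maya eliminated.
Round 3: Wendy 15, Kira 27, Farid 19. Wendy eliminated.
Round 4: Kira 27, Farid 34. Farid has a majority (≥31).

Farid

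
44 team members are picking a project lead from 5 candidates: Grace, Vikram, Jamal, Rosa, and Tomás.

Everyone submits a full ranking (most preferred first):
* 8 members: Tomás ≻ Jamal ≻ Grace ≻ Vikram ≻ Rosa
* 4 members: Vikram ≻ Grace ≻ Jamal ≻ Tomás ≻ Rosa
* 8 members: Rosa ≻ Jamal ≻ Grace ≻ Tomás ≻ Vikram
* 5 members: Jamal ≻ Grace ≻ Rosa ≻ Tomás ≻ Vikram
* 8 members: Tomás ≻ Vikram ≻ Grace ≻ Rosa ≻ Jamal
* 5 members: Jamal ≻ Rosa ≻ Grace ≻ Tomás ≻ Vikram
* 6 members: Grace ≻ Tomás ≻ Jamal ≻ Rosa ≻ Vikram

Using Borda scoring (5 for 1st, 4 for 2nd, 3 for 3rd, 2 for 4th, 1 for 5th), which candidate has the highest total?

Grace

Grace: 8×3 + 4×4 + 8×3 + 5×4 + 8×3 + 5×3 + 6×5 = 153
Vikram: 8×2 + 4×5 + 8×1 + 5×1 + 8×4 + 5×1 + 6×1 = 92
Jamal: 8×4 + 4×3 + 8×4 + 5×5 + 8×1 + 5×5 + 6×3 = 152
Rosa: 8×1 + 4×1 + 8×5 + 5×3 + 8×2 + 5×4 + 6×2 = 115
Tomás: 8×5 + 4×2 + 8×2 + 5×2 + 8×5 + 5×2 + 6×4 = 148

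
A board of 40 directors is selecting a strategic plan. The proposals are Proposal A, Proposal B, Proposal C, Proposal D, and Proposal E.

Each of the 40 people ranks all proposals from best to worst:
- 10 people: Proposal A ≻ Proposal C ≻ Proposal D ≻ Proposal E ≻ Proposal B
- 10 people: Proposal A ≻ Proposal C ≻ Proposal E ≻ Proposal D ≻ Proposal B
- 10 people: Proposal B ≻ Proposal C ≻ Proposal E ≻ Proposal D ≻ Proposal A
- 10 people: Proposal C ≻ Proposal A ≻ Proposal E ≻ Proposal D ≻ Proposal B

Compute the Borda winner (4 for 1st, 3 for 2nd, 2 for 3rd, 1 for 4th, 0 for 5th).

Proposal A: 10×4 + 10×4 + 10×0 + 10×3 = 110
Proposal B: 10×0 + 10×0 + 10×4 + 10×0 = 40
Proposal C: 10×3 + 10×3 + 10×3 + 10×4 = 130
Proposal D: 10×2 + 10×1 + 10×1 + 10×1 = 50
Proposal E: 10×1 + 10×2 + 10×2 + 10×2 = 70

Proposal C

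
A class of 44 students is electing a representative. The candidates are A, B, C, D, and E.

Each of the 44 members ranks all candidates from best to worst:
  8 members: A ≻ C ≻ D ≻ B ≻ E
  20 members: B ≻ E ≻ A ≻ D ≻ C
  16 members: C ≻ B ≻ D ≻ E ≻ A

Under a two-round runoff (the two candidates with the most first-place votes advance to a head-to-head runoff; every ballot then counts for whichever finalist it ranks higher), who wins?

C

Round 1 first-place votes: A 8, B 20, C 16, D 0, E 0. B and C advance.
Runoff: B is ranked above C on 20 ballots, C above B on 24.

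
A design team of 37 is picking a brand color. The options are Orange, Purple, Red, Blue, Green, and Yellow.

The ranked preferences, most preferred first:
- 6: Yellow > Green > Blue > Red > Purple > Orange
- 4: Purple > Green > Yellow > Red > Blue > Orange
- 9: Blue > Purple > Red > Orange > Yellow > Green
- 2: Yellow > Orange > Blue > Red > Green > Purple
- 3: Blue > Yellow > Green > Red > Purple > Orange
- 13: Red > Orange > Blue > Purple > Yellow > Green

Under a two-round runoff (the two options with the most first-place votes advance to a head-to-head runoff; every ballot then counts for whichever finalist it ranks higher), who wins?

Round 1 first-place votes: Orange 0, Purple 4, Red 13, Blue 12, Green 0, Yellow 8. Red and Blue advance.
Runoff: Red is ranked above Blue on 17 ballots, Blue above Red on 20.

Blue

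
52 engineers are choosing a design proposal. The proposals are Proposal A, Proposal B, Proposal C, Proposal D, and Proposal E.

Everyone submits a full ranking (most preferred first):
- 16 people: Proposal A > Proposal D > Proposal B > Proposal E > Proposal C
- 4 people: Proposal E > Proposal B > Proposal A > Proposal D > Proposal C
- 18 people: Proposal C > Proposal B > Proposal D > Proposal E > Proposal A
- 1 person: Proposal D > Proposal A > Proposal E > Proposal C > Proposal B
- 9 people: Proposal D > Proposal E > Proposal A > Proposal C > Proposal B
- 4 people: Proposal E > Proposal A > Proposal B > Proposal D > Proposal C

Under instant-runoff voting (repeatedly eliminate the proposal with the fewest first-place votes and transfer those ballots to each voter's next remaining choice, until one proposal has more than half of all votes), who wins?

Proposal A

Round 1: Proposal A 16, Proposal B 0, Proposal C 18, Proposal D 10, Proposal E 8. Proposal B eliminated.
Round 2: Proposal A 16, Proposal C 18, Proposal D 10, Proposal E 8. Proposal E eliminated.
Round 3: Proposal A 24, Proposal C 18, Proposal D 10. Proposal D eliminated.
Round 4: Proposal A 34, Proposal C 18. Proposal A has a majority (≥27).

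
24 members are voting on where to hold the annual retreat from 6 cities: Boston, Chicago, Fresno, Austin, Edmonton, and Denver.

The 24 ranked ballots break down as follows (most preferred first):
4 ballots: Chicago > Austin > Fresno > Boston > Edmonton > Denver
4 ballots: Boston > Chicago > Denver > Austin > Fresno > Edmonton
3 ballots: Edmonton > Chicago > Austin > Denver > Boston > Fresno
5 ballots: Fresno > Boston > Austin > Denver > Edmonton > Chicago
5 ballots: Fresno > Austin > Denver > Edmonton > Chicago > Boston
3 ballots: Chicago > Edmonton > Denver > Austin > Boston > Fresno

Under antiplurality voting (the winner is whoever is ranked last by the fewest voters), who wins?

Last-place votes: Boston 5, Chicago 5, Fresno 6, Austin 0, Edmonton 4, Denver 4.

Austin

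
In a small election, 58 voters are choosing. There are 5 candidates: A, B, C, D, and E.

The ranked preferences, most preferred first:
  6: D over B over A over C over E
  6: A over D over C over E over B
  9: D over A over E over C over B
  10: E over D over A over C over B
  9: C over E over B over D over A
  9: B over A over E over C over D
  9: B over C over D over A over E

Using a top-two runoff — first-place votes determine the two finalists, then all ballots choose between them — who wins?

D

Round 1 first-place votes: A 6, B 18, C 9, D 15, E 10. B and D advance.
Runoff: B is ranked above D on 27 ballots, D above B on 31.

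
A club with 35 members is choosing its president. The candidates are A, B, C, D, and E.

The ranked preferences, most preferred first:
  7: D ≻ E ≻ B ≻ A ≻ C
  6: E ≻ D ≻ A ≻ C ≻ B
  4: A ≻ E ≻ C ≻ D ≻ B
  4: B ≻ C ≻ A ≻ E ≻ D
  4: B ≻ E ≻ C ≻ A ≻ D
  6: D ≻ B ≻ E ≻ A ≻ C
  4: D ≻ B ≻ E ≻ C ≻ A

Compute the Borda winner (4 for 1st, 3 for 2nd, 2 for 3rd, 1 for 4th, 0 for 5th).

A: 7×1 + 6×2 + 4×4 + 4×2 + 4×1 + 6×1 + 4×0 = 53
B: 7×2 + 6×0 + 4×0 + 4×4 + 4×4 + 6×3 + 4×3 = 76
C: 7×0 + 6×1 + 4×2 + 4×3 + 4×2 + 6×0 + 4×1 = 38
D: 7×4 + 6×3 + 4×1 + 4×0 + 4×0 + 6×4 + 4×4 = 90
E: 7×3 + 6×4 + 4×3 + 4×1 + 4×3 + 6×2 + 4×2 = 93

E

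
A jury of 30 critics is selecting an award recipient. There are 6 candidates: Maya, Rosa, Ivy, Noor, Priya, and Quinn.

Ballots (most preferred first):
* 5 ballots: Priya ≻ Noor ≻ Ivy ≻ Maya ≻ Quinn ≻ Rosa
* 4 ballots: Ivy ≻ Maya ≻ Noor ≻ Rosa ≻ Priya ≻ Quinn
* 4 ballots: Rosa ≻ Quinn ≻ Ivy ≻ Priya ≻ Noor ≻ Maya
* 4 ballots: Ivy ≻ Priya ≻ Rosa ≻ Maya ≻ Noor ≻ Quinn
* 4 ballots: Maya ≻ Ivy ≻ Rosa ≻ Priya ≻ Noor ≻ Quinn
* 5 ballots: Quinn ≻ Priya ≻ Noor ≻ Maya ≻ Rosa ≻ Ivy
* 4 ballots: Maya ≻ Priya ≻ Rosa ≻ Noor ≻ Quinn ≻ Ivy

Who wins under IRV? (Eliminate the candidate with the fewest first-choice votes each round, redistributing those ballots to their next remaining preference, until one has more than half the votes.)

Round 1: Maya 8, Rosa 4, Ivy 8, Noor 0, Priya 5, Quinn 5. Noor eliminated.
Round 2: Maya 8, Rosa 4, Ivy 8, Priya 5, Quinn 5. Rosa eliminated.
Round 3: Maya 8, Ivy 8, Priya 5, Quinn 9. Priya eliminated.
Round 4: Maya 8, Ivy 13, Quinn 9. Maya eliminated.
Round 5: Ivy 17, Quinn 13. Ivy has a majority (≥16).

Ivy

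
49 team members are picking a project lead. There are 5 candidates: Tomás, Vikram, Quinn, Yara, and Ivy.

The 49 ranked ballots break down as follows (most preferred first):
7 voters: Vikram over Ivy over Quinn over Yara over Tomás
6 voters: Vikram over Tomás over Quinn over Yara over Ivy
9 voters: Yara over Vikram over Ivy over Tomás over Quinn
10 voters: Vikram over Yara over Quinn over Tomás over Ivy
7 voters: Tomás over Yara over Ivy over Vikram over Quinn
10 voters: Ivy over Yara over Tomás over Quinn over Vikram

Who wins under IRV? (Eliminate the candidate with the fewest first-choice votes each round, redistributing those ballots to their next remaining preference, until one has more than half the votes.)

Yara

Round 1: Tomás 7, Vikram 23, Quinn 0, Yara 9, Ivy 10. Quinn eliminated.
Round 2: Tomás 7, Vikram 23, Yara 9, Ivy 10. Tomás eliminated.
Round 3: Vikram 23, Yara 16, Ivy 10. Ivy eliminated.
Round 4: Vikram 23, Yara 26. Yara has a majority (≥25).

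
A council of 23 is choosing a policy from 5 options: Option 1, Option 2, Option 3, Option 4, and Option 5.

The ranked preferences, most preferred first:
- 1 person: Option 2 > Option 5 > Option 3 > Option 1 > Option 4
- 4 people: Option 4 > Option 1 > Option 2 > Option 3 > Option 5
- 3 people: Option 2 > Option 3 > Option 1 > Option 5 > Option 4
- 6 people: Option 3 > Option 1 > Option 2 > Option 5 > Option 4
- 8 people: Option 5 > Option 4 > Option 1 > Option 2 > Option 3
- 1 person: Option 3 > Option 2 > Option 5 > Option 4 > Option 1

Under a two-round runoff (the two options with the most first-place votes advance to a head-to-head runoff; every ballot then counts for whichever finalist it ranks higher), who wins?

Option 3

Round 1 first-place votes: Option 1 0, Option 2 4, Option 3 7, Option 4 4, Option 5 8. Option 5 and Option 3 advance.
Runoff: Option 5 is ranked above Option 3 on 9 ballots, Option 3 above Option 5 on 14.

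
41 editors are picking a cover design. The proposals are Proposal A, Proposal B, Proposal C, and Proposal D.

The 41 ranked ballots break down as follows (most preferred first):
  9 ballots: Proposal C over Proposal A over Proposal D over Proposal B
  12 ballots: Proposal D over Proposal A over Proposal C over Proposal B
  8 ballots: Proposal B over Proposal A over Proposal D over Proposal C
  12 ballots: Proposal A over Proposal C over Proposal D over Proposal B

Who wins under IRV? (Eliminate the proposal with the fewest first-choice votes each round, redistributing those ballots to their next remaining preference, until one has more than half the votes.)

Proposal A

Round 1: Proposal A 12, Proposal B 8, Proposal C 9, Proposal D 12. Proposal B eliminated.
Round 2: Proposal A 20, Proposal C 9, Proposal D 12. Proposal C eliminated.
Round 3: Proposal A 29, Proposal D 12. Proposal A has a majority (≥21).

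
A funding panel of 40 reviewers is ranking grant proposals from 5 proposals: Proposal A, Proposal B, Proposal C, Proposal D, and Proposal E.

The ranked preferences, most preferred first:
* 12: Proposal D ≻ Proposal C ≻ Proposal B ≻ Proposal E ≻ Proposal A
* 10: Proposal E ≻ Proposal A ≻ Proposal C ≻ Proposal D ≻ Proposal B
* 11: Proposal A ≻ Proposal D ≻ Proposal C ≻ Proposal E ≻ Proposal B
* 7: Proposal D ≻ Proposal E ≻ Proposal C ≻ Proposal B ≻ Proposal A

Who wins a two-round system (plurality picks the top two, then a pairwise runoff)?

Proposal A

Round 1 first-place votes: Proposal A 11, Proposal B 0, Proposal C 0, Proposal D 19, Proposal E 10. Proposal D and Proposal A advance.
Runoff: Proposal D is ranked above Proposal A on 19 ballots, Proposal A above Proposal D on 21.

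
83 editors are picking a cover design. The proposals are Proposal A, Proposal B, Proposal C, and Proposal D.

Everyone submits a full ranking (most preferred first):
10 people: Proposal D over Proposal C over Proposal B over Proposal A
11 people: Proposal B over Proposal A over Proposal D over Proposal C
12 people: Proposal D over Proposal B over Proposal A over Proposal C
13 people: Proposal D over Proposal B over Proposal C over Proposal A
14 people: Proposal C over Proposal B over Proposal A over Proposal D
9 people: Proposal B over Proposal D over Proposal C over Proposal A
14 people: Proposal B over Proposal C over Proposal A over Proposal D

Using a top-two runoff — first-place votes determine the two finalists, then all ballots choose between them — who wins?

Round 1 first-place votes: Proposal A 0, Proposal B 34, Proposal C 14, Proposal D 35. Proposal D and Proposal B advance.
Runoff: Proposal D is ranked above Proposal B on 35 ballots, Proposal B above Proposal D on 48.

Proposal B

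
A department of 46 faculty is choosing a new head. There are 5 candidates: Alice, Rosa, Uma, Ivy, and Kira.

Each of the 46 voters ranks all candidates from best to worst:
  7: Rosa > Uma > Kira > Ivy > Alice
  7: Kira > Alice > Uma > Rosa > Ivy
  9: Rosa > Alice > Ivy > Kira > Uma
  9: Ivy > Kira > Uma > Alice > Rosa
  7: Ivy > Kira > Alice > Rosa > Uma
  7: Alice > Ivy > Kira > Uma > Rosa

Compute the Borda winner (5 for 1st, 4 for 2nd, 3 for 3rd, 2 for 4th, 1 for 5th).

Alice: 7×1 + 7×4 + 9×4 + 9×2 + 7×3 + 7×5 = 145
Rosa: 7×5 + 7×2 + 9×5 + 9×1 + 7×2 + 7×1 = 124
Uma: 7×4 + 7×3 + 9×1 + 9×3 + 7×1 + 7×2 = 106
Ivy: 7×2 + 7×1 + 9×3 + 9×5 + 7×5 + 7×4 = 156
Kira: 7×3 + 7×5 + 9×2 + 9×4 + 7×4 + 7×3 = 159

Kira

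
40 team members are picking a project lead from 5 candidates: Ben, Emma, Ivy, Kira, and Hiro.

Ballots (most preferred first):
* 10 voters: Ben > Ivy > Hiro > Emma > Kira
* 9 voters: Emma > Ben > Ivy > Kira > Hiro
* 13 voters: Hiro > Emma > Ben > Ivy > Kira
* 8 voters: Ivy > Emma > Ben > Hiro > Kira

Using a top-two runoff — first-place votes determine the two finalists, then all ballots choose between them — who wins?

Ben

Round 1 first-place votes: Ben 10, Emma 9, Ivy 8, Kira 0, Hiro 13. Hiro and Ben advance.
Runoff: Hiro is ranked above Ben on 13 ballots, Ben above Hiro on 27.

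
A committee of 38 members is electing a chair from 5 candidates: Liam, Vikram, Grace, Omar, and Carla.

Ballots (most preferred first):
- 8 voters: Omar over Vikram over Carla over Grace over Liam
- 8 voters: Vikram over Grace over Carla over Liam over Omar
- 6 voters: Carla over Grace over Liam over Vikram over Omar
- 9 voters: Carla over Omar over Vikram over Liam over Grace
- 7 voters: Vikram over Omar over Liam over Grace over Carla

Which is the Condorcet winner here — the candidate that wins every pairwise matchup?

Vikram

Vikram vs Liam: 32–6
Vikram vs Grace: 32–6
Vikram vs Omar: 21–17
Vikram vs Carla: 23–15
Vikram beats every other candidate.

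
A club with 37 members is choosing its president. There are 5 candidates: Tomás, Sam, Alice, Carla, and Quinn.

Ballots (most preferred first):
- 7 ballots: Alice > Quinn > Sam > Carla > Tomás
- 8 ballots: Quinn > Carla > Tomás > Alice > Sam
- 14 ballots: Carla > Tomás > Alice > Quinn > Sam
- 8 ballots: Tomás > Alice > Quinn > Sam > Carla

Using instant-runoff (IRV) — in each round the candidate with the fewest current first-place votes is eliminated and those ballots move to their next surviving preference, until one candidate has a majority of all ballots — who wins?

Quinn

Round 1: Tomás 8, Sam 0, Alice 7, Carla 14, Quinn 8. Sam eliminated.
Round 2: Tomás 8, Alice 7, Carla 14, Quinn 8. Alice eliminated.
Round 3: Tomás 8, Carla 14, Quinn 15. Tomás eliminated.
Round 4: Carla 14, Quinn 23. Quinn has a majority (≥19).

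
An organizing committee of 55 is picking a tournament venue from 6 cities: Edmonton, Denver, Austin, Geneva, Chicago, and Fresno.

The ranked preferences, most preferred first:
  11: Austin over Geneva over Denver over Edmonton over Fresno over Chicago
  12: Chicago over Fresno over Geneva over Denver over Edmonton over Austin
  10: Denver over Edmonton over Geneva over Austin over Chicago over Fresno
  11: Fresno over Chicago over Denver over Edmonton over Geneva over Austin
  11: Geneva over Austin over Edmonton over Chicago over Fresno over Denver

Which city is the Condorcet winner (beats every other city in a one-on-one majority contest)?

Geneva

Geneva vs Edmonton: 34–21
Geneva vs Denver: 34–21
Geneva vs Austin: 44–11
Geneva vs Chicago: 32–23
Geneva vs Fresno: 32–23
Geneva beats every other city.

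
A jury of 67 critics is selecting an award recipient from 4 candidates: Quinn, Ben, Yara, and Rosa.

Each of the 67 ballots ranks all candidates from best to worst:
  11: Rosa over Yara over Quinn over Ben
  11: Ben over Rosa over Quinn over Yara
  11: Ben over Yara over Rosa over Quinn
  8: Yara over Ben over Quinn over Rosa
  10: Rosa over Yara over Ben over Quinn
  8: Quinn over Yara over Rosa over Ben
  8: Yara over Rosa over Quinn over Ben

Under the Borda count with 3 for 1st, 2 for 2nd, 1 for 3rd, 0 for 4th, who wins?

Yara

Quinn: 11×1 + 11×1 + 11×0 + 8×1 + 10×0 + 8×3 + 8×1 = 62
Ben: 11×0 + 11×3 + 11×3 + 8×2 + 10×1 + 8×0 + 8×0 = 92
Yara: 11×2 + 11×0 + 11×2 + 8×3 + 10×2 + 8×2 + 8×3 = 128
Rosa: 11×3 + 11×2 + 11×1 + 8×0 + 10×3 + 8×1 + 8×2 = 120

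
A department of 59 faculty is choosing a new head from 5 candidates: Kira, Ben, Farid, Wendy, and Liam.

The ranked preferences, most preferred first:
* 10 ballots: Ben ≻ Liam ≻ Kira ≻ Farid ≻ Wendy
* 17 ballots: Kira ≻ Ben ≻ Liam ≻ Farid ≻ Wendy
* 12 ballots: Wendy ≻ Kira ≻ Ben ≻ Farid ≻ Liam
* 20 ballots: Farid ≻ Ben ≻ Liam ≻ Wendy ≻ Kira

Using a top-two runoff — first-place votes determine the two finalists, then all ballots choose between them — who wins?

Round 1 first-place votes: Kira 17, Ben 10, Farid 20, Wendy 12, Liam 0. Farid and Kira advance.
Runoff: Farid is ranked above Kira on 20 ballots, Kira above Farid on 39.

Kira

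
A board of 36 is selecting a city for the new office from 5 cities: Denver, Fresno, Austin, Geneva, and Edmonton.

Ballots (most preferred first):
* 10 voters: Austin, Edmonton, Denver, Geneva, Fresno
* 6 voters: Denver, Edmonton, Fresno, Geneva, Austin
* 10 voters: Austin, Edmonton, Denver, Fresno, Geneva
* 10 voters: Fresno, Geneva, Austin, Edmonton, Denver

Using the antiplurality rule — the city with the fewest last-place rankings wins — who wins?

Last-place votes: Denver 10, Fresno 10, Austin 6, Geneva 10, Edmonton 0.

Edmonton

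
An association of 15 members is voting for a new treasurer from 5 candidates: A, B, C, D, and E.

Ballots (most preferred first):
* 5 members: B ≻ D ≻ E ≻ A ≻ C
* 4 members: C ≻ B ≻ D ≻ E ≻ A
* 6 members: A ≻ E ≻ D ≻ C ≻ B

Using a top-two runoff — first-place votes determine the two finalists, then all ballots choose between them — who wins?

B

Round 1 first-place votes: A 6, B 5, C 4, D 0, E 0. A and B advance.
Runoff: A is ranked above B on 6 ballots, B above A on 9.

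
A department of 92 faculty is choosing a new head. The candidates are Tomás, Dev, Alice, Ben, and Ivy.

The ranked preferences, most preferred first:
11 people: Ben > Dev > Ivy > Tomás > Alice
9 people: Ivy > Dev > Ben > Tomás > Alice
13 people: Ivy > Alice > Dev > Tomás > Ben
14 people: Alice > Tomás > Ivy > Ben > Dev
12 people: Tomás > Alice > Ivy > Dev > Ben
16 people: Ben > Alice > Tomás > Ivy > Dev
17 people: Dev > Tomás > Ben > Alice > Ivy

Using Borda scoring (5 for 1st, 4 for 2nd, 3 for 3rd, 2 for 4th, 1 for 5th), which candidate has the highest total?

Tomás: 11×2 + 9×2 + 13×2 + 14×4 + 12×5 + 16×3 + 17×4 = 298
Dev: 11×4 + 9×4 + 13×3 + 14×1 + 12×2 + 16×1 + 17×5 = 258
Alice: 11×1 + 9×1 + 13×4 + 14×5 + 12×4 + 16×4 + 17×2 = 288
Ben: 11×5 + 9×3 + 13×1 + 14×2 + 12×1 + 16×5 + 17×3 = 266
Ivy: 11×3 + 9×5 + 13×5 + 14×3 + 12×3 + 16×2 + 17×1 = 270

Tomás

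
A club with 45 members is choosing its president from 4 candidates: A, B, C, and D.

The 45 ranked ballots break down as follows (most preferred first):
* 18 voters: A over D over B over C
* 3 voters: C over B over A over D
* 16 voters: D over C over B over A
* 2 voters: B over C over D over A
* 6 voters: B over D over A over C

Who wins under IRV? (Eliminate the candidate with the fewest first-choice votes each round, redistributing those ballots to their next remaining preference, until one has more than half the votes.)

D

Round 1: A 18, B 8, C 3, D 16. C eliminated.
Round 2: A 18, B 11, D 16. B eliminated.
Round 3: A 21, D 24. D has a majority (≥23).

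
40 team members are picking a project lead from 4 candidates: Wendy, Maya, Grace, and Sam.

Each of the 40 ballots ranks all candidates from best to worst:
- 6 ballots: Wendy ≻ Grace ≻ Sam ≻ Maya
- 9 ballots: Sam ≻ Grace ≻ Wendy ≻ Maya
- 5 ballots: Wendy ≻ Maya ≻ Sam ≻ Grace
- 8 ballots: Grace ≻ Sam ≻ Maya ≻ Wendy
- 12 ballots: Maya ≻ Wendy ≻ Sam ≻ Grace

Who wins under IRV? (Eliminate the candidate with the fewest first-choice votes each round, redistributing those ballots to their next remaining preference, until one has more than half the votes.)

Round 1: Wendy 11, Maya 12, Grace 8, Sam 9. Grace eliminated.
Round 2: Wendy 11, Maya 12, Sam 17. Wendy eliminated.
Round 3: Maya 17, Sam 23. Sam has a majority (≥21).

Sam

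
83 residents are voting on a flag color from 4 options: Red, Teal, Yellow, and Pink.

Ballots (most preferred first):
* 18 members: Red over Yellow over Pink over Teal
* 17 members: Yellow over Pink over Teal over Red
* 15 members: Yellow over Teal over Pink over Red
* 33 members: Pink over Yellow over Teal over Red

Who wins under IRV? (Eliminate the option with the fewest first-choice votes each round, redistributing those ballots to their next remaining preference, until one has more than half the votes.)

Yellow

Round 1: Red 18, Teal 0, Yellow 32, Pink 33. Teal eliminated.
Round 2: Red 18, Yellow 32, Pink 33. Red eliminated.
Round 3: Yellow 50, Pink 33. Yellow has a majority (≥42).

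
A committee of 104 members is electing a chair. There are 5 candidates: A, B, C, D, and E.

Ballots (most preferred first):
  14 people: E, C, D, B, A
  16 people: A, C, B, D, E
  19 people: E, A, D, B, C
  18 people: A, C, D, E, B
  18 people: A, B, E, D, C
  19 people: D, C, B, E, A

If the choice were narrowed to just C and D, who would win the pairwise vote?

C is ranked above D on 48 ballots; D above C on 56.

D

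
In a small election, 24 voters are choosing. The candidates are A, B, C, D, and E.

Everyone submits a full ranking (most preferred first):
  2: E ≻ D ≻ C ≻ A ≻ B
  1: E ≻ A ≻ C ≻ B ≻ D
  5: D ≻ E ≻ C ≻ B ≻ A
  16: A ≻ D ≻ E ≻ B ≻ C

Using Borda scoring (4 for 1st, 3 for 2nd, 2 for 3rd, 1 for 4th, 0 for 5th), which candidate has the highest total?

D

A: 2×1 + 1×3 + 5×0 + 16×4 = 69
B: 2×0 + 1×1 + 5×1 + 16×1 = 22
C: 2×2 + 1×2 + 5×2 + 16×0 = 16
D: 2×3 + 1×0 + 5×4 + 16×3 = 74
E: 2×4 + 1×4 + 5×3 + 16×2 = 59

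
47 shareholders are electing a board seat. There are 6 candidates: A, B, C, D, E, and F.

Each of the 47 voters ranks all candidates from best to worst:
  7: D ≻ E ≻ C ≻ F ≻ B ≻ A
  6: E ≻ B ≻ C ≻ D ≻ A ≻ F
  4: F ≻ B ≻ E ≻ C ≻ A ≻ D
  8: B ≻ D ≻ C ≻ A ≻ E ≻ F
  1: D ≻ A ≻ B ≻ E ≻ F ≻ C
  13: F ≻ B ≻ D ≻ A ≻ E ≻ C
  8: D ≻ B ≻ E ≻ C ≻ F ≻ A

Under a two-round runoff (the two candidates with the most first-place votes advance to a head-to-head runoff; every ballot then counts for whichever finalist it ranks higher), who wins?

Round 1 first-place votes: A 0, B 8, C 0, D 16, E 6, F 17. F and D advance.
Runoff: F is ranked above D on 17 ballots, D above F on 30.

D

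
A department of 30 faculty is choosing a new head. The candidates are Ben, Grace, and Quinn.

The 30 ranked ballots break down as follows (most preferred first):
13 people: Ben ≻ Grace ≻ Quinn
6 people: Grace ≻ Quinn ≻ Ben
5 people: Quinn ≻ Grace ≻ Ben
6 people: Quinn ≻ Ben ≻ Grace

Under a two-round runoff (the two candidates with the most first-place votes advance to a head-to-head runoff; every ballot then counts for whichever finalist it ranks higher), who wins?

Round 1 first-place votes: Ben 13, Grace 6, Quinn 11. Ben and Quinn advance.
Runoff: Ben is ranked above Quinn on 13 ballots, Quinn above Ben on 17.

Quinn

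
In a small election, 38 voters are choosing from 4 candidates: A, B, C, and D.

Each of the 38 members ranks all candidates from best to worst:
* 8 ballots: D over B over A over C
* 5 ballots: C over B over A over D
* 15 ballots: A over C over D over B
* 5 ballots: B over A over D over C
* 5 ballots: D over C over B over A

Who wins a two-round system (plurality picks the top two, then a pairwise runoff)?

A

Round 1 first-place votes: A 15, B 5, C 5, D 13. A and D advance.
Runoff: A is ranked above D on 25 ballots, D above A on 13.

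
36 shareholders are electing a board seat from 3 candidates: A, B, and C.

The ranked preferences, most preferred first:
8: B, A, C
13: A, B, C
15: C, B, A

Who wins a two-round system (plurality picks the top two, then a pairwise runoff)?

A

Round 1 first-place votes: A 13, B 8, C 15. C and A advance.
Runoff: C is ranked above A on 15 ballots, A above C on 21.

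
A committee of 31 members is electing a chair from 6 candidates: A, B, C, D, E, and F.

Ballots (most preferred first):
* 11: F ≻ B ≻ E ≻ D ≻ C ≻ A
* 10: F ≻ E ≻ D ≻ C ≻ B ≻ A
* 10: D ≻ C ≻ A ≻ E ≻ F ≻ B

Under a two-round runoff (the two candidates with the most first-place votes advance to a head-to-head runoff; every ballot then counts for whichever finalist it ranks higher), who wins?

Round 1 first-place votes: A 0, B 0, C 0, D 10, E 0, F 21. F and D advance.
Runoff: F is ranked above D on 21 ballots, D above F on 10.

F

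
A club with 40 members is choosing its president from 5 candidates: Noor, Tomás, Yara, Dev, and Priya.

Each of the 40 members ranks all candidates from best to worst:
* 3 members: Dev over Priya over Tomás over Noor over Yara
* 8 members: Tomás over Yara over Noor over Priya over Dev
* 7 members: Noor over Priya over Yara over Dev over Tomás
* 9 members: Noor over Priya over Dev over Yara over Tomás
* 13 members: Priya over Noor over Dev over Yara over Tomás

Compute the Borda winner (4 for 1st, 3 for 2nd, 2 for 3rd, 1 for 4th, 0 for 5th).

Noor: 3×1 + 8×2 + 7×4 + 9×4 + 13×3 = 122
Tomás: 3×2 + 8×4 + 7×0 + 9×0 + 13×0 = 38
Yara: 3×0 + 8×3 + 7×2 + 9×1 + 13×1 = 60
Dev: 3×4 + 8×0 + 7×1 + 9×2 + 13×2 = 63
Priya: 3×3 + 8×1 + 7×3 + 9×3 + 13×4 = 117

Noor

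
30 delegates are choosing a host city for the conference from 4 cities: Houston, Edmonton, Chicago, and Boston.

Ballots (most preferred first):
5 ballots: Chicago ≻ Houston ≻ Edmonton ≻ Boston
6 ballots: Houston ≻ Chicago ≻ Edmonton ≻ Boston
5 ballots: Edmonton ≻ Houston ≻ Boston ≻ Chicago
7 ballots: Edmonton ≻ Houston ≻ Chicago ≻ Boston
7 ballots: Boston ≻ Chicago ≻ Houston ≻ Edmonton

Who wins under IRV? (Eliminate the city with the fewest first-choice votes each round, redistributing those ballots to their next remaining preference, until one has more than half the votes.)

Round 1: Houston 6, Edmonton 12, Chicago 5, Boston 7. Chicago eliminated.
Round 2: Houston 11, Edmonton 12, Boston 7. Boston eliminated.
Round 3: Houston 18, Edmonton 12. Houston has a majority (≥16).

Houston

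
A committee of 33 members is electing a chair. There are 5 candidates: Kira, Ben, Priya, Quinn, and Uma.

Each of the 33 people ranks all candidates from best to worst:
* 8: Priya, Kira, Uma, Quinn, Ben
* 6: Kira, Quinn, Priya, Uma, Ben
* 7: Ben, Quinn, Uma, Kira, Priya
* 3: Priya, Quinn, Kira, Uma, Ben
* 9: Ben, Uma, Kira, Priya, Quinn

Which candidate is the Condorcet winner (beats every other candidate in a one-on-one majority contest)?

Kira vs Ben: 17–16
Kira vs Priya: 22–11
Kira vs Quinn: 23–10
Kira vs Uma: 17–16
Kira beats every other candidate.

Kira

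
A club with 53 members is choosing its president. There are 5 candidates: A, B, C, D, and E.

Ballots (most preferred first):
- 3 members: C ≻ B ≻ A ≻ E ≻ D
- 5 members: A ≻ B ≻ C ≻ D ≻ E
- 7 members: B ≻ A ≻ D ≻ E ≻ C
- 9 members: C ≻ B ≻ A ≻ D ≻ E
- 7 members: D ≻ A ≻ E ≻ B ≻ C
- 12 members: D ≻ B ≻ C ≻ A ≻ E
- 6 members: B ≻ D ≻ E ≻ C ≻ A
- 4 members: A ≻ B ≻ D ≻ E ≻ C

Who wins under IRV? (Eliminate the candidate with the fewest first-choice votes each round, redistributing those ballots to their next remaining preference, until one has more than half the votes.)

B

Round 1: A 9, B 13, C 12, D 19, E 0. E eliminated.
Round 2: A 9, B 13, C 12, D 19. A eliminated.
Round 3: B 22, C 12, D 19. C eliminated.
Round 4: B 34, D 19. B has a majority (≥27).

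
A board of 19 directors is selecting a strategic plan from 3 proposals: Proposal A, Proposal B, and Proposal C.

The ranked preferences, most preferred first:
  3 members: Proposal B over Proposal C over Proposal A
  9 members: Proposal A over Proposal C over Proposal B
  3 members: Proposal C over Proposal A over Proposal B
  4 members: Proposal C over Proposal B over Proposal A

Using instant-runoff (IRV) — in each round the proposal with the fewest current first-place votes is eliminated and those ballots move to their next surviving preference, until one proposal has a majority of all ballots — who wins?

Proposal C

Round 1: Proposal A 9, Proposal B 3, Proposal C 7. Proposal B eliminated.
Round 2: Proposal A 9, Proposal C 10. Proposal C has a majority (≥10).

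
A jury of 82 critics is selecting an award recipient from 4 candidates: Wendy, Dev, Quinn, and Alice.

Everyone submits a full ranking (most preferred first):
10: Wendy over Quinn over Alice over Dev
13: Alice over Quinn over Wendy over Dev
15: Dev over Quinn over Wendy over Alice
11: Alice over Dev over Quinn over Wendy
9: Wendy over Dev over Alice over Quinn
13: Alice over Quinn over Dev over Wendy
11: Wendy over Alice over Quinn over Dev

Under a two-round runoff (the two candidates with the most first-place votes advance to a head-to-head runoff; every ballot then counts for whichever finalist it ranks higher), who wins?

Round 1 first-place votes: Wendy 30, Dev 15, Quinn 0, Alice 37. Alice and Wendy advance.
Runoff: Alice is ranked above Wendy on 37 ballots, Wendy above Alice on 45.

Wendy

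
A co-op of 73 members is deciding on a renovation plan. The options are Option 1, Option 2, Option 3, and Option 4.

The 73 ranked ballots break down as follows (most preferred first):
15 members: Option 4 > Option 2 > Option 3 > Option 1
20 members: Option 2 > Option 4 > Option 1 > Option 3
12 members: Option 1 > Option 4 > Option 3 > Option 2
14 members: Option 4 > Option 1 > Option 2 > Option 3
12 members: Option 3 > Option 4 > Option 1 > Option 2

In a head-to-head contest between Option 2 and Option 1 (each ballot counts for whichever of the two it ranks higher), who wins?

Option 2 is ranked above Option 1 on 35 ballots; Option 1 above Option 2 on 38.

Option 1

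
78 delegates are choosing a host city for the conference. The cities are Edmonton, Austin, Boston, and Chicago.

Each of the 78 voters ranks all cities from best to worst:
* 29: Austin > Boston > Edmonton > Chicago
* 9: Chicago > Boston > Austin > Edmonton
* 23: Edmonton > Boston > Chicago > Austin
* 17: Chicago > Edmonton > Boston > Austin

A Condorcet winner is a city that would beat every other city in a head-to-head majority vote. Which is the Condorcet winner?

Edmonton

Edmonton vs Austin: 40–38
Edmonton vs Boston: 40–38
Edmonton vs Chicago: 52–26
Edmonton beats every other city.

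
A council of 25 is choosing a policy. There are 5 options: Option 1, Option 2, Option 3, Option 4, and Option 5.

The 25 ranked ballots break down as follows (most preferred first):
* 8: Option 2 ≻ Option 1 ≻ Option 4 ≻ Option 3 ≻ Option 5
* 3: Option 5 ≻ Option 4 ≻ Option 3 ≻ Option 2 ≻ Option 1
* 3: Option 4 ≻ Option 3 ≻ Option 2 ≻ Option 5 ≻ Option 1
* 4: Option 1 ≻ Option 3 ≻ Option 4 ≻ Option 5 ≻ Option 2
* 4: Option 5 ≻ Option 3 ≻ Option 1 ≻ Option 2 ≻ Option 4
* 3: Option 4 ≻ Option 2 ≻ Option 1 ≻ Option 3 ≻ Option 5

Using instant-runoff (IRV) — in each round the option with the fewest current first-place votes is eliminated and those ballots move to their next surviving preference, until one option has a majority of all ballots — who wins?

Option 4

Round 1: Option 1 4, Option 2 8, Option 3 0, Option 4 6, Option 5 7. Option 3 eliminated.
Round 2: Option 1 4, Option 2 8, Option 4 6, Option 5 7. Option 1 eliminated.
Round 3: Option 2 8, Option 4 10, Option 5 7. Option 5 eliminated.
Round 4: Option 2 12, Option 4 13. Option 4 has a majority (≥13).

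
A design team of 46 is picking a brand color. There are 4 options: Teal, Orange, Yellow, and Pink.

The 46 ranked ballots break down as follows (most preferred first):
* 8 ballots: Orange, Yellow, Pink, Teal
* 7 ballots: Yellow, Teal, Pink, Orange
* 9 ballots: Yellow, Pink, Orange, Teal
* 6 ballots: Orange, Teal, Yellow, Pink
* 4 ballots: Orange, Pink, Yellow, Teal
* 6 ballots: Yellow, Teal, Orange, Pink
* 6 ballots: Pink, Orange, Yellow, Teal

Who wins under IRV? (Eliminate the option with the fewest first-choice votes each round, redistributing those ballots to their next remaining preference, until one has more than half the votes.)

Orange

Round 1: Teal 0, Orange 18, Yellow 22, Pink 6. Teal eliminated.
Round 2: Orange 18, Yellow 22, Pink 6. Pink eliminated.
Round 3: Orange 24, Yellow 22. Orange has a majority (≥24).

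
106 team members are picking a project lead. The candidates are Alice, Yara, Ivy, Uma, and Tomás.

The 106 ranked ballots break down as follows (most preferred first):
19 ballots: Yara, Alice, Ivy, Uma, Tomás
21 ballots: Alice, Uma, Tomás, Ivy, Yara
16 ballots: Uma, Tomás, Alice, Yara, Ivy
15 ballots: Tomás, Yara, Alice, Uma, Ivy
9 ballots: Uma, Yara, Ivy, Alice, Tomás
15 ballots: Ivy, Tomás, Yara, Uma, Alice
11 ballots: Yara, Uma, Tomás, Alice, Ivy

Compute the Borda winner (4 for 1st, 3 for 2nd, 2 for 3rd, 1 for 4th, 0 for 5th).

Uma

Alice: 19×3 + 21×4 + 16×2 + 15×2 + 9×1 + 15×0 + 11×1 = 223
Yara: 19×4 + 21×0 + 16×1 + 15×3 + 9×3 + 15×2 + 11×4 = 238
Ivy: 19×2 + 21×1 + 16×0 + 15×0 + 9×2 + 15×4 + 11×0 = 137
Uma: 19×1 + 21×3 + 16×4 + 15×1 + 9×4 + 15×1 + 11×3 = 245
Tomás: 19×0 + 21×2 + 16×3 + 15×4 + 9×0 + 15×3 + 11×2 = 217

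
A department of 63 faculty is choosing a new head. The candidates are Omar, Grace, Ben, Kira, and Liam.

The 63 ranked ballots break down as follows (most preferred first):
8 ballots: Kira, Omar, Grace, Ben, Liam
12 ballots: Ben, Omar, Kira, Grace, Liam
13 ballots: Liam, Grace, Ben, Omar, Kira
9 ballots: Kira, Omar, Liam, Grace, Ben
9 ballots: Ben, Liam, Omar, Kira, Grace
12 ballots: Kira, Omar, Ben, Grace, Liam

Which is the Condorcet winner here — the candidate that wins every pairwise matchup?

Ben

Ben vs Omar: 34–29
Ben vs Grace: 33–30
Ben vs Kira: 34–29
Ben vs Liam: 41–22
Ben beats every other candidate.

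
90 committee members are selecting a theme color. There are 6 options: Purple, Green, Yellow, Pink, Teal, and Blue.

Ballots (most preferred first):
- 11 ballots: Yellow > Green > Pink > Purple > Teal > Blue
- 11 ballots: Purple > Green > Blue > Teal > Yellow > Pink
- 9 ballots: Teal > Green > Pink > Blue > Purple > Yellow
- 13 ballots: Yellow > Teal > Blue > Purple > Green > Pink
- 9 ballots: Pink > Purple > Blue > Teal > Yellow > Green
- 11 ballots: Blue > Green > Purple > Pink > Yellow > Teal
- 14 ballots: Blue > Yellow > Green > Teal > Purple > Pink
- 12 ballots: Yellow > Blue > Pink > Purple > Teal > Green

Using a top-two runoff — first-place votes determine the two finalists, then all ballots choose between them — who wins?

Blue

Round 1 first-place votes: Purple 11, Green 0, Yellow 36, Pink 9, Teal 9, Blue 25. Yellow and Blue advance.
Runoff: Yellow is ranked above Blue on 36 ballots, Blue above Yellow on 54.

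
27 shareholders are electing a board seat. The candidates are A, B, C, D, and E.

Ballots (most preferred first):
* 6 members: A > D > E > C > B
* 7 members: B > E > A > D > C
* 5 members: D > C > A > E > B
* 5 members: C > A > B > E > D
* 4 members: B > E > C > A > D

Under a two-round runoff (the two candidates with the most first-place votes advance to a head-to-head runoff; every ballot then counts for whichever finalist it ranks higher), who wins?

A

Round 1 first-place votes: A 6, B 11, C 5, D 5, E 0. B and A advance.
Runoff: B is ranked above A on 11 ballots, A above B on 16.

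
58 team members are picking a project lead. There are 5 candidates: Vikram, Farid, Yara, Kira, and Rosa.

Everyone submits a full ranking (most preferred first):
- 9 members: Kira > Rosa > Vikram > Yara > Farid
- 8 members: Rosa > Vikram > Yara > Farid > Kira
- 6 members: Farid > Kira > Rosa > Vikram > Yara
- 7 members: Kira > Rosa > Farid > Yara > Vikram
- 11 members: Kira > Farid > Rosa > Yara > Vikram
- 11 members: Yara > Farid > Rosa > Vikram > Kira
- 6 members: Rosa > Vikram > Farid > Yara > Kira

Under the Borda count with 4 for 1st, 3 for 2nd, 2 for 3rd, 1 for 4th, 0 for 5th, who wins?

Rosa

Vikram: 9×2 + 8×3 + 6×1 + 7×0 + 11×0 + 11×1 + 6×3 = 77
Farid: 9×0 + 8×1 + 6×4 + 7×2 + 11×3 + 11×3 + 6×2 = 124
Yara: 9×1 + 8×2 + 6×0 + 7×1 + 11×1 + 11×4 + 6×1 = 93
Kira: 9×4 + 8×0 + 6×3 + 7×4 + 11×4 + 11×0 + 6×0 = 126
Rosa: 9×3 + 8×4 + 6×2 + 7×3 + 11×2 + 11×2 + 6×4 = 160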